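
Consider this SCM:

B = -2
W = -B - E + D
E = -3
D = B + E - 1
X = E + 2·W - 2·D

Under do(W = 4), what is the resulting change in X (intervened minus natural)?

Intervening sets W = 4 and removes its equation (W = -B - E + D).
D = B + E - 1  [with B=-2, E=-3]  = -6
X = E + 2·W - 2·D  [with E=-3, W=4, D=-6]  = 17
Without intervention: D = B + E - 1  [with B=-2, E=-3]  = -6; W = -B - E + D  [with B=-2, E=-3, D=-6]  = -1; X = E + 2·W - 2·D  [with E=-3, W=-1, D=-6]  = 7.
Change = 17 − 7 = 10.

10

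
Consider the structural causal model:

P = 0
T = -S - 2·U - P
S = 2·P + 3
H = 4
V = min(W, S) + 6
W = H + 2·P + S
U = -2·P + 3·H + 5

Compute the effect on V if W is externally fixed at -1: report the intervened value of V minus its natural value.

Intervening sets W = -1 and removes its equation (W = H + 2·P + S).
S = 2·P + 3  [with P=0]  = 3
V = min(W, S) + 6  [with W=-1, S=3]  = 5
Without intervention: S = 2·P + 3  [with P=0]  = 3; W = H + 2·P + S  [with H=4, P=0, S=3]  = 7; V = min(W, S) + 6  [with W=7, S=3]  = 9.
Change = 5 − 9 = -4.

-4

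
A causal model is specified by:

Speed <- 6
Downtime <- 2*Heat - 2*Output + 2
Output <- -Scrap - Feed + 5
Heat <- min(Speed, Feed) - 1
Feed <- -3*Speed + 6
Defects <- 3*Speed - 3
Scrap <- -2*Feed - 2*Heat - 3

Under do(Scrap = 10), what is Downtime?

Under do(Scrap=10), the mechanism Scrap <- -2*Feed - 2*Heat - 3 is discarded; Scrap is fixed at 10.
Feed = -3*Speed + 6  [with Speed=6]  = -12
Heat = min(Speed, Feed) - 1  [with Speed=6, Feed=-12]  = -13
Output = -Scrap - Feed + 5  [with Scrap=10, Feed=-12]  = 7
Downtime = 2*Heat - 2*Output + 2  [with Heat=-13, Output=7]  = -38

-38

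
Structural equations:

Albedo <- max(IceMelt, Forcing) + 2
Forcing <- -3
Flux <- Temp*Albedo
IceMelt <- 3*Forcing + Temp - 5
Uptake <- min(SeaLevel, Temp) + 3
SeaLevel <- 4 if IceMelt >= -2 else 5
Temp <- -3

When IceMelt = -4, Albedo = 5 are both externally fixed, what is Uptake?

0

Under do(IceMelt = -4, Albedo = 5), each intervened variable's structural equation is replaced by its fixed value.
SeaLevel = 4 if IceMelt >= -2 else 5  [with IceMelt=-4]  = 5
Uptake = min(SeaLevel, Temp) + 3  [with SeaLevel=5, Temp=-3]  = 0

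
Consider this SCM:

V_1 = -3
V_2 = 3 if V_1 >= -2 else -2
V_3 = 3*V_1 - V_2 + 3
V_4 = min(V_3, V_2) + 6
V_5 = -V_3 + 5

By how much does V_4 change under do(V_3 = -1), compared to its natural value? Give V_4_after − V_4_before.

The intervention breaks the incoming arrows to V_3: V_3 = 3*V_1 - V_2 + 3 no longer applies, and V_3 = -1.
V_2 = 3 if V_1 >= -2 else -2  [with V_1=-3]  = -2
V_4 = min(V_3, V_2) + 6  [with V_3=-1, V_2=-2]  = 4
Without intervention: V_2 = 3 if V_1 >= -2 else -2  [with V_1=-3]  = -2; V_3 = 3*V_1 - V_2 + 3  [with V_1=-3, V_2=-2]  = -4; V_4 = min(V_3, V_2) + 6  [with V_3=-4, V_2=-2]  = 2.
Change = 4 − 2 = 2.

2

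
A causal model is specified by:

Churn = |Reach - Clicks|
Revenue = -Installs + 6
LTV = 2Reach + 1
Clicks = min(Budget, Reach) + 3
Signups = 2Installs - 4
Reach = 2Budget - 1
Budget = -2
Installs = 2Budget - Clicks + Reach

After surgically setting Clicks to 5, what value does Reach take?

-5

Under do(Clicks=5), the mechanism Clicks = min(Budget, Reach) + 3 is discarded; Clicks is fixed at 5.
Since Reach is not a descendant of the intervened variable, it is unaffected.
Reach = 2Budget - 1  [with Budget=-2]  = -5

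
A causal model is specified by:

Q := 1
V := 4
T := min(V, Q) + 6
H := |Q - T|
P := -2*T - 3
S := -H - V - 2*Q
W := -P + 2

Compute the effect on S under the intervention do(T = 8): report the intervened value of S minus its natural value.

The intervention breaks the incoming arrows to T: T := min(V, Q) + 6 no longer applies, and T = 8.
H = |Q - T|  [with Q=1, T=8]  = 7
S = -H - V - 2*Q  [with H=7, V=4, Q=1]  = -13
Without intervention: T = min(V, Q) + 6  [with V=4, Q=1]  = 7; H = |Q - T|  [with Q=1, T=7]  = 6; S = -H - V - 2*Q  [with H=6, V=4, Q=1]  = -12.
Change = -13 − (-12) = -1.

-1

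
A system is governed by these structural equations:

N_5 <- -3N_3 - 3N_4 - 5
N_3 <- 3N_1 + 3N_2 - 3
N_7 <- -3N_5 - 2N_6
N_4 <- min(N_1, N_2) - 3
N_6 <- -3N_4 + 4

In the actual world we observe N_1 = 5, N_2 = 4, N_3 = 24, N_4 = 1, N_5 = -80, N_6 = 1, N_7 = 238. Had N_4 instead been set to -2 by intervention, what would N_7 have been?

193

The intervention breaks the incoming arrows to N_4: N_4 <- min(N_1, N_2) - 3 no longer applies, and N_4 = -2.
N_3 = 3N_1 + 3N_2 - 3  [with N_1=5, N_2=4]  = 24
N_5 = -3N_3 - 3N_4 - 5  [with N_3=24, N_4=-2]  = -71
N_6 = -3N_4 + 4  [with N_4=-2]  = 10
N_7 = -3N_5 - 2N_6  [with N_5=-71, N_6=10]  = 193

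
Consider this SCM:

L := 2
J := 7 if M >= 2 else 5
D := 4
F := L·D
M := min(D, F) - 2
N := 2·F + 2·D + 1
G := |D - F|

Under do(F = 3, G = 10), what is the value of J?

Under do(F = 3, G = 10), each intervened variable's structural equation is replaced by its fixed value.
M = min(D, F) - 2  [with D=4, F=3]  = 1
J = 7 if M >= 2 else 5  [with M=1]  = 5

5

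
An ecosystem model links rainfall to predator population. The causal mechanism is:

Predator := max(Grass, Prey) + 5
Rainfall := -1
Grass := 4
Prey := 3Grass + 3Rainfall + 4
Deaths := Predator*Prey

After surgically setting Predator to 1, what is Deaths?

13

Intervening sets Predator = 1 and removes its equation (Predator := max(Grass, Prey) + 5).
Prey = 3Grass + 3Rainfall + 4  [with Grass=4, Rainfall=-1]  = 13
Deaths = Predator*Prey  [with Predator=1, Prey=13]  = 13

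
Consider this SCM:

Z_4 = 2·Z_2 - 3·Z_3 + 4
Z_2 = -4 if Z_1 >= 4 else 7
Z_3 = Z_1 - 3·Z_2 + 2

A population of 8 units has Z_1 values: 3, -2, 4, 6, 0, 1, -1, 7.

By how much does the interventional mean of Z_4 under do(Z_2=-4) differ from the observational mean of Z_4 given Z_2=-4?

10.25

do(Z_2=-4) breaks Z_2's dependence on Z_1. With Z_2=-4 fixed, Z_4 across the units is -55, -40, -58, -64, -46, -49, -43, -67, mean -52.75.
Observing Z_2=-4 restricts to units where Z_2's equation naturally yields -4: Z_1 ∈ {4, 6, 7}. In that subpopulation Z_4 = -58, -64, -67, mean -63.
Difference = -52.75 − (-63) = 10.25.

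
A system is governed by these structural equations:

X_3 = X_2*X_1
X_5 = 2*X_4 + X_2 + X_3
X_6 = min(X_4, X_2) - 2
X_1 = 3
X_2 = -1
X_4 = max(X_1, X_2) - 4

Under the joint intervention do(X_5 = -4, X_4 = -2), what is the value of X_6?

-4

Setting X_5 = -4, X_4 = -2 by intervention discards those variables' equations.
X_6 = min(X_4, X_2) - 2  [with X_4=-2, X_2=-1]  = -4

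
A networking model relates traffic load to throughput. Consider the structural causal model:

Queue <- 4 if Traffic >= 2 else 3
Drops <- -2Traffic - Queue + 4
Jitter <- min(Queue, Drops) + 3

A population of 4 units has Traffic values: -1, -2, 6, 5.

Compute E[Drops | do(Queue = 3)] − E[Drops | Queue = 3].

The intervention sets Queue=3 in all 4 units regardless of Traffic. Recomputing Drops per unit gives 3, 5, -11, -9; average -3.
Conditioning on Queue=3 selects the 2 unit(s) with Traffic ∈ {-1, -2}. Their Drops values: 3, 5. Mean = 4.
Difference = -3 − 4 = -7.

-7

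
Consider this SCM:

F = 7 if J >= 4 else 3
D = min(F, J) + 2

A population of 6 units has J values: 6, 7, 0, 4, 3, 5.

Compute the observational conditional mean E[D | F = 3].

Conditioning on F=3 selects the 2 unit(s) with J ∈ {0, 3}. Their D values: 2, 5. Mean = 3.5.

3.5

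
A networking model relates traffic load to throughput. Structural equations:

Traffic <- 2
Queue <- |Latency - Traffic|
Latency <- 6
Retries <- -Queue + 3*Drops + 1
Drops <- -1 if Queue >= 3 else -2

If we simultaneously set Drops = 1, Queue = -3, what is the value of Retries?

7

The joint intervention fixes Drops = 1, Queue = -3, removing each variable's own equation.
Retries = -Queue + 3*Drops + 1  [with Queue=-3, Drops=1]  = 7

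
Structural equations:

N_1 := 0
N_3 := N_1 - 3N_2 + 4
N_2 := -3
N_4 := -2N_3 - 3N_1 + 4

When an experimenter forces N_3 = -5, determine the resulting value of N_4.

The intervention breaks the incoming arrows to N_3: N_3 := N_1 - 3N_2 + 4 no longer applies, and N_3 = -5.
N_4 = -2N_3 - 3N_1 + 4  [with N_3=-5, N_1=0]  = 14

14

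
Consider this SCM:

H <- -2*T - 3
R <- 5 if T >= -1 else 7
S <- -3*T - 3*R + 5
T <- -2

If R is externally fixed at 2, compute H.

The intervention breaks the incoming arrows to R: R <- 5 if T >= -1 else 7 no longer applies, and R = 2.
Since H is not a descendant of the intervened variable, it is unaffected.
H = -2*T - 3  [with T=-2]  = 1

1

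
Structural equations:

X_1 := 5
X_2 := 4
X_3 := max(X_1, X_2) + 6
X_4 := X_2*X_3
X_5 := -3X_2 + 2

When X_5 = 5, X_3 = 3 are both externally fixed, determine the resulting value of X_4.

Under do(X_5 = 5, X_3 = 3), each intervened variable's structural equation is replaced by its fixed value.
X_4 = X_2*X_3  [with X_2=4, X_3=3]  = 12

12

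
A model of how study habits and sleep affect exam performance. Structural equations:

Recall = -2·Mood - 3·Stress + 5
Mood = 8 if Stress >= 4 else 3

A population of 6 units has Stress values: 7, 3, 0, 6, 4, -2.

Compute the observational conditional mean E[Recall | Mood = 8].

E[Recall|Mood=8] averages over only the 3 units with Mood=8 (Stress = 7, 6, 4): Recall = -32, -29, -23, mean -28.

-28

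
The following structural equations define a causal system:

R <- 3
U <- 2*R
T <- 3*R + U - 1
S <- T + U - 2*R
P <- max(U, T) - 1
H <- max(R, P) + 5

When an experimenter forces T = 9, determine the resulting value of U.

6

Under do(T=9), the mechanism T <- 3*R + U - 1 is discarded; T is fixed at 9.
Since U is not a descendant of the intervened variable, it is unaffected.
U = 2*R  [with R=3]  = 6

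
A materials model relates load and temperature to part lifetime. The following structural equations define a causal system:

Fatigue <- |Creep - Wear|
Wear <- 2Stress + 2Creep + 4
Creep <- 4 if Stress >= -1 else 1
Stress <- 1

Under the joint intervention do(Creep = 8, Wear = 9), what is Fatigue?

1

Setting Creep = 8, Wear = 9 by intervention discards those variables' equations.
Fatigue = |Creep - Wear|  [with Creep=8, Wear=9]  = 1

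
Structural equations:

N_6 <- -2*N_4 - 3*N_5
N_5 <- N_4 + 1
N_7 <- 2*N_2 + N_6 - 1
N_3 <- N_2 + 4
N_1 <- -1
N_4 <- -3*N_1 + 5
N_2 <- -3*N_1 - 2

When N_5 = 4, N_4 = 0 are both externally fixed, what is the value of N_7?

Setting N_5 = 4, N_4 = 0 by intervention discards those variables' equations.
N_2 = -3*N_1 - 2  [with N_1=-1]  = 1
N_6 = -2*N_4 - 3*N_5  [with N_4=0, N_5=4]  = -12
N_7 = 2*N_2 + N_6 - 1  [with N_2=1, N_6=-12]  = -11

-11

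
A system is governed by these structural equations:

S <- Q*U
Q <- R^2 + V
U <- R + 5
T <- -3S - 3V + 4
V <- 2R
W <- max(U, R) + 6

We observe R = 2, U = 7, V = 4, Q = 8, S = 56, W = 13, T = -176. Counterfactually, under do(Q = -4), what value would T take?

76

The intervention breaks the incoming arrows to Q: Q <- R^2 + V no longer applies, and Q = -4.
U = R + 5  [with R=2]  = 7
V = 2R  [with R=2]  = 4
S = Q*U  [with Q=-4, U=7]  = -28
T = -3S - 3V + 4  [with S=-28, V=4]  = 76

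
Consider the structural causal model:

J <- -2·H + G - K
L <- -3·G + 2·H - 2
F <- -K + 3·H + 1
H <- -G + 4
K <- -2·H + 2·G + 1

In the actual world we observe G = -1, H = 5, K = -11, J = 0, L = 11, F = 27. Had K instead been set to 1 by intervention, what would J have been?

The intervention breaks the incoming arrows to K: K <- -2·H + 2·G + 1 no longer applies, and K = 1.
H = -G + 4  [with G=-1]  = 5
J = -2·H + G - K  [with H=5, G=-1, K=1]  = -12

-12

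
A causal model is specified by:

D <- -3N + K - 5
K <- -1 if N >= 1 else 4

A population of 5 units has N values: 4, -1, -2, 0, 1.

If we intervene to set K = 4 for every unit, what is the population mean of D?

Under do(K=4), K's equation is replaced by K=4 for every unit. Per-unit D: -13, 2, 5, -1, -4. Mean = -2.2.

-2.2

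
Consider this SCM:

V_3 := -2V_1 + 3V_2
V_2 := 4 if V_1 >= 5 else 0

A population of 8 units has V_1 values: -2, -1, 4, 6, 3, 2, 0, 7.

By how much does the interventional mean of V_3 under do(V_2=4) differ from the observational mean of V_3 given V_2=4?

8.25

Under do(V_2=4), V_2's equation is replaced by V_2=4 for every unit. Per-unit V_3: 16, 14, 4, 0, 6, 8, 12, -2. Mean = 7.25.
E[V_3|V_2=4] averages over only the 2 units with V_2=4 (V_1 = 6, 7): V_3 = 0, -2, mean -1.
Difference = 7.25 − (-1) = 8.25.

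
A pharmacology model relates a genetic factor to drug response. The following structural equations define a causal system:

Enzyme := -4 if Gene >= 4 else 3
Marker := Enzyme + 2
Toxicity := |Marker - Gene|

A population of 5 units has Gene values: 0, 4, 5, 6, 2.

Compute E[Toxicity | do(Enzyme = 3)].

do(Enzyme=3) breaks Enzyme's dependence on Gene. With Enzyme=3 fixed, Toxicity across the units is 5, 1, 0, 1, 3, mean 2.

2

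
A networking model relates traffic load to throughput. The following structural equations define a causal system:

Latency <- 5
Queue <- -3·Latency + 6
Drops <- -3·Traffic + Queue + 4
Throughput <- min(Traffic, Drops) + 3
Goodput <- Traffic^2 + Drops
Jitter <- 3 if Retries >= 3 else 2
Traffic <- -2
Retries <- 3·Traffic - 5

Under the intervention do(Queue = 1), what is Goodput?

The intervention breaks the incoming arrows to Queue: Queue <- -3·Latency + 6 no longer applies, and Queue = 1.
Drops = -3·Traffic + Queue + 4  [with Traffic=-2, Queue=1]  = 11
Goodput = Traffic^2 + Drops  [with Traffic=-2, Drops=11]  = 15

15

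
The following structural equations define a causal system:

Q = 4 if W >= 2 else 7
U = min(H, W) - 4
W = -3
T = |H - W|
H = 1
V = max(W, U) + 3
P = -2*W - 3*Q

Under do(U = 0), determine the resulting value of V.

3

The intervention breaks the incoming arrows to U: U = min(H, W) - 4 no longer applies, and U = 0.
V = max(W, U) + 3  [with W=-3, U=0]  = 3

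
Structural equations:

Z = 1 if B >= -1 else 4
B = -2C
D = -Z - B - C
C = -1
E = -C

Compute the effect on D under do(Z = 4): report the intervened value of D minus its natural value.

-3

The intervention breaks the incoming arrows to Z: Z = 1 if B >= -1 else 4 no longer applies, and Z = 4.
B = -2C  [with C=-1]  = 2
D = -Z - B - C  [with Z=4, B=2, C=-1]  = -5
Without intervention: B = -2C  [with C=-1]  = 2; Z = 1 if B >= -1 else 4  [with B=2]  = 1; D = -Z - B - C  [with Z=1, B=2, C=-1]  = -2.
Change = -5 − (-2) = -3.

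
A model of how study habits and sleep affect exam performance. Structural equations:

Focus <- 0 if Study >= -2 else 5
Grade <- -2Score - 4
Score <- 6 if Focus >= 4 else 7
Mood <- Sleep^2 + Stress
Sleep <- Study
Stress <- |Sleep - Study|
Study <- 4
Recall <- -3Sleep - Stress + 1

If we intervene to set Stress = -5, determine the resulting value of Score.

7

do(Stress=-5) replaces the equation Stress <- |Sleep - Study| with the constant Stress = -5.
Score is not downstream of the intervention, so its value is determined by the original equations.
Focus = 0 if Study >= -2 else 5  [with Study=4]  = 0
Score = 6 if Focus >= 4 else 7  [with Focus=0]  = 7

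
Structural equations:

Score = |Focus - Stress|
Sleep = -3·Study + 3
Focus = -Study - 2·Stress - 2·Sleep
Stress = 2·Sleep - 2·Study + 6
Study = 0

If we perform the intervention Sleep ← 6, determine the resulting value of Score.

66

do(Sleep=6) replaces the equation Sleep = -3·Study + 3 with the constant Sleep = 6.
Stress = 2·Sleep - 2·Study + 6  [with Sleep=6, Study=0]  = 18
Focus = -Study - 2·Stress - 2·Sleep  [with Study=0, Stress=18, Sleep=6]  = -48
Score = |Focus - Stress|  [with Focus=-48, Stress=18]  = 66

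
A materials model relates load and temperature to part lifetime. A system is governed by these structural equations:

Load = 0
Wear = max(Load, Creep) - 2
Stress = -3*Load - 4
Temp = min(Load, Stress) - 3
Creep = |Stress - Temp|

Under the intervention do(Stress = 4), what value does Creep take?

Under do(Stress=4), the mechanism Stress = -3*Load - 4 is discarded; Stress is fixed at 4.
Temp = min(Load, Stress) - 3  [with Load=0, Stress=4]  = -3
Creep = |Stress - Temp|  [with Stress=4, Temp=-3]  = 7

7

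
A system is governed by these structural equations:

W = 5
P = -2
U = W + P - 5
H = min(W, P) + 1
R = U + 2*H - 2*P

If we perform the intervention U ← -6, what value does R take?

-4

do(U=-6) replaces the equation U = W + P - 5 with the constant U = -6.
H = min(W, P) + 1  [with W=5, P=-2]  = -1
R = U + 2*H - 2*P  [with U=-6, H=-1, P=-2]  = -4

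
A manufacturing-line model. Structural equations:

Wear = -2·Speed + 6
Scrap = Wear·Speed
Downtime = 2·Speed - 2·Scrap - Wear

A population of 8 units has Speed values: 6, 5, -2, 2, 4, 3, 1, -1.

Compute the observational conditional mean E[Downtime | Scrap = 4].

Conditioning on Scrap=4 selects the 2 unit(s) with Speed ∈ {2, 1}. Their Downtime values: -6, -10. Mean = -8.

-8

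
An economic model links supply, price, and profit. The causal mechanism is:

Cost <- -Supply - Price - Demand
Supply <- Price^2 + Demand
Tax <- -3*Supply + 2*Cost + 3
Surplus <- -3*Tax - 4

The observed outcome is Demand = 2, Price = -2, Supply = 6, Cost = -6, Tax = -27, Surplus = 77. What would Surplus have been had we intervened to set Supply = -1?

The intervention breaks the incoming arrows to Supply: Supply <- Price^2 + Demand no longer applies, and Supply = -1.
Cost = -Supply - Price - Demand  [with Supply=-1, Price=-2, Demand=2]  = 1
Tax = -3*Supply + 2*Cost + 3  [with Supply=-1, Cost=1]  = 8
Surplus = -3*Tax - 4  [with Tax=8]  = -28

-28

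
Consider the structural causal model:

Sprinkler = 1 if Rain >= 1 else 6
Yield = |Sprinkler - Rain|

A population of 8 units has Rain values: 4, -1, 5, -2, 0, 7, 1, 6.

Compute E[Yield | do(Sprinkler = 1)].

do(Sprinkler=1) breaks Sprinkler's dependence on Rain. With Sprinkler=1 fixed, Yield across the units is 3, 2, 4, 3, 1, 6, 0, 5, mean 3.

3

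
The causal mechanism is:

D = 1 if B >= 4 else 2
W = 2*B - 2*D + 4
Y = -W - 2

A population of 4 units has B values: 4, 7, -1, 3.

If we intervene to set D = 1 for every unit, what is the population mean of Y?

-10.5

Under do(D=1), D's equation is replaced by D=1 for every unit. Per-unit Y: -12, -18, -2, -10. Mean = -10.5.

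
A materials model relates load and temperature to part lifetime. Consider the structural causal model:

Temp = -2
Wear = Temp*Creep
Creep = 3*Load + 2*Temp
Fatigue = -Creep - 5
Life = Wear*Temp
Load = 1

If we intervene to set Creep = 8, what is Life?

32

The intervention breaks the incoming arrows to Creep: Creep = 3*Load + 2*Temp no longer applies, and Creep = 8.
Wear = Temp*Creep  [with Temp=-2, Creep=8]  = -16
Life = Wear*Temp  [with Wear=-16, Temp=-2]  = 32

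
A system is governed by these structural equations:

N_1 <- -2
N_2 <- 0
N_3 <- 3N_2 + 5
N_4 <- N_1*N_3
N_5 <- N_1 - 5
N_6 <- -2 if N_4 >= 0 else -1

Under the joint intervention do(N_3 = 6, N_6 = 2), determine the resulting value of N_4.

-12

Setting N_3 = 6, N_6 = 2 by intervention discards those variables' equations.
N_4 = N_1*N_3  [with N_1=-2, N_3=6]  = -12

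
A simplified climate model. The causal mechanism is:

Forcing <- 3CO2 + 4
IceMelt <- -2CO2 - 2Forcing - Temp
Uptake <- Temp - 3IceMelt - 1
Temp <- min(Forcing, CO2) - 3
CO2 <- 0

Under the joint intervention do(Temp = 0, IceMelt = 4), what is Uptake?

-13

Setting Temp = 0, IceMelt = 4 by intervention discards those variables' equations.
Uptake = Temp - 3IceMelt - 1  [with Temp=0, IceMelt=4]  = -13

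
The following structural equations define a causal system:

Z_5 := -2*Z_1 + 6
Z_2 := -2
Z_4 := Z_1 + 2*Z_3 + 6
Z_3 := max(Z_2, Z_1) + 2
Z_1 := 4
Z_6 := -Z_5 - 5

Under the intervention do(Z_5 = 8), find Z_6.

The intervention breaks the incoming arrows to Z_5: Z_5 := -2*Z_1 + 6 no longer applies, and Z_5 = 8.
Z_6 = -Z_5 - 5  [with Z_5=8]  = -13

-13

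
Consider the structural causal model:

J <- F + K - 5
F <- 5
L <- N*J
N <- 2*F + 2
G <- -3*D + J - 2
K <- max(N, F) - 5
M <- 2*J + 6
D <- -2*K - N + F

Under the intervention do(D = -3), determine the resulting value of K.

7

Under do(D=-3), the mechanism D <- -2*K - N + F is discarded; D is fixed at -3.
Since K is not a descendant of the intervened variable, it is unaffected.
N = 2*F + 2  [with F=5]  = 12
K = max(N, F) - 5  [with N=12, F=5]  = 7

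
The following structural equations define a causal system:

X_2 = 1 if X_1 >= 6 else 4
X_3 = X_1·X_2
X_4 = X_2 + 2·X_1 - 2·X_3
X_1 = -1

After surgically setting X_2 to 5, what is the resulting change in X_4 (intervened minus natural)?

Under do(X_2=5), the mechanism X_2 = 1 if X_1 >= 6 else 4 is discarded; X_2 is fixed at 5.
X_3 = X_1·X_2  [with X_1=-1, X_2=5]  = -5
X_4 = X_2 + 2·X_1 - 2·X_3  [with X_2=5, X_1=-1, X_3=-5]  = 13
Without intervention: X_2 = 1 if X_1 >= 6 else 4  [with X_1=-1]  = 4; X_3 = X_1·X_2  [with X_1=-1, X_2=4]  = -4; X_4 = X_2 + 2·X_1 - 2·X_3  [with X_2=4, X_1=-1, X_3=-4]  = 10.
Change = 13 − 10 = 3.

3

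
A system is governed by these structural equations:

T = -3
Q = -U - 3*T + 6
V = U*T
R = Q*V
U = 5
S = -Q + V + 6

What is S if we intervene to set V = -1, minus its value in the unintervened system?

14

do(V=-1) replaces the equation V = U*T with the constant V = -1.
Q = -U - 3*T + 6  [with U=5, T=-3]  = 10
S = -Q + V + 6  [with Q=10, V=-1]  = -5
Without intervention: V = U*T  [with U=5, T=-3]  = -15; Q = -U - 3*T + 6  [with U=5, T=-3]  = 10; S = -Q + V + 6  [with Q=10, V=-15]  = -19.
Change = -5 − (-19) = 14.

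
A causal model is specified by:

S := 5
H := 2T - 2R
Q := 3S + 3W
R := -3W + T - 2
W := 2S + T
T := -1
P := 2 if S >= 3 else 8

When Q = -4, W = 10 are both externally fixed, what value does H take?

64

Setting Q = -4, W = 10 by intervention discards those variables' equations.
R = -3W + T - 2  [with W=10, T=-1]  = -33
H = 2T - 2R  [with T=-1, R=-33]  = 64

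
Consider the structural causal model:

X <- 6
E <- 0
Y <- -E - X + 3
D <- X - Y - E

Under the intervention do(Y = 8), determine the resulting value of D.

The intervention breaks the incoming arrows to Y: Y <- -E - X + 3 no longer applies, and Y = 8.
D = X - Y - E  [with X=6, Y=8, E=0]  = -2

-2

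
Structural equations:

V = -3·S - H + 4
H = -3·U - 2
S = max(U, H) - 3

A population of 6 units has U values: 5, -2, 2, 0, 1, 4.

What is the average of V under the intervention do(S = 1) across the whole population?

8

Under do(S=1), S's equation is replaced by S=1 for every unit. Per-unit V: 18, -3, 9, 3, 6, 15. Mean = 8.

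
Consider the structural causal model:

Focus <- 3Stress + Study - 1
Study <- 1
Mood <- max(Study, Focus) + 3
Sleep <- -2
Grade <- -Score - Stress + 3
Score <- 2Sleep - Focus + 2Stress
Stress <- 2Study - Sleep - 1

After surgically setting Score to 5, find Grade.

-5

Under do(Score=5), the mechanism Score <- 2Sleep - Focus + 2Stress is discarded; Score is fixed at 5.
Stress = 2Study - Sleep - 1  [with Study=1, Sleep=-2]  = 3
Grade = -Score - Stress + 3  [with Score=5, Stress=3]  = -5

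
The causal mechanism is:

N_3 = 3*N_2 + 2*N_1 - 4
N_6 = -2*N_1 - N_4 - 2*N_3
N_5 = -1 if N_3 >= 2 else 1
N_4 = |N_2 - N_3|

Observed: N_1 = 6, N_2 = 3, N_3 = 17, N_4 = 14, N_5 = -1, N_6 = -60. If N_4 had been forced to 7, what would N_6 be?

Under do(N_4=7), the mechanism N_4 = |N_2 - N_3| is discarded; N_4 is fixed at 7.
N_3 = 3*N_2 + 2*N_1 - 4  [with N_2=3, N_1=6]  = 17
N_6 = -2*N_1 - N_4 - 2*N_3  [with N_1=6, N_4=7, N_3=17]  = -53

-53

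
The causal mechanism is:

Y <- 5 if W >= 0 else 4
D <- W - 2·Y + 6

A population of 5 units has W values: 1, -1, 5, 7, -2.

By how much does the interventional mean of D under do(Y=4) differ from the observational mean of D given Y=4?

Under do(Y=4), Y's equation is replaced by Y=4 for every unit. Per-unit D: -1, -3, 3, 5, -4. Mean = 0.
Conditioning on Y=4 selects the 2 unit(s) with W ∈ {-1, -2}. Their D values: -3, -4. Mean = -3.5.
Difference = 0 − (-3.5) = 3.5.

3.5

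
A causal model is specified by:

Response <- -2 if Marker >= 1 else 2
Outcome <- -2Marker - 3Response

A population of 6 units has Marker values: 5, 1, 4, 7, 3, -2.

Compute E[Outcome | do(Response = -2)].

0

do(Response=-2) breaks Response's dependence on Marker. With Response=-2 fixed, Outcome across the units is -4, 4, -2, -8, 0, 10, mean 0.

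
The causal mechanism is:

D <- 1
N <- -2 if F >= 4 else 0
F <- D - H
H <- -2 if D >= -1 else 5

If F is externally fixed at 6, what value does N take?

-2

The intervention breaks the incoming arrows to F: F <- D - H no longer applies, and F = 6.
N = -2 if F >= 4 else 0  [with F=6]  = -2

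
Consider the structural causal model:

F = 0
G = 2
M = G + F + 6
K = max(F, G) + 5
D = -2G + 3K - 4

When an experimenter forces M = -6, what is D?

13

do(M=-6) replaces the equation M = G + F + 6 with the constant M = -6.
D is not downstream of the intervention, so its value is determined by the original equations.
K = max(F, G) + 5  [with F=0, G=2]  = 7
D = -2G + 3K - 4  [with G=2, K=7]  = 13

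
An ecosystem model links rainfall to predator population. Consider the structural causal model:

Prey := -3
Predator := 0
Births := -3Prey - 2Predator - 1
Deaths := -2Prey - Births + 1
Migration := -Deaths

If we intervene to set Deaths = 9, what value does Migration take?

Intervening sets Deaths = 9 and removes its equation (Deaths := -2Prey - Births + 1).
Migration = -Deaths  [with Deaths=9]  = -9

-9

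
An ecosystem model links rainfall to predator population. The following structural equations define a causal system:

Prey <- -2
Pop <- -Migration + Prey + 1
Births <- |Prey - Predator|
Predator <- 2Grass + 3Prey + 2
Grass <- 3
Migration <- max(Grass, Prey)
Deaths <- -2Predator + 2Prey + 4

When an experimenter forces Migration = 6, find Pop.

-7

Intervening sets Migration = 6 and removes its equation (Migration <- max(Grass, Prey)).
Pop = -Migration + Prey + 1  [with Migration=6, Prey=-2]  = -7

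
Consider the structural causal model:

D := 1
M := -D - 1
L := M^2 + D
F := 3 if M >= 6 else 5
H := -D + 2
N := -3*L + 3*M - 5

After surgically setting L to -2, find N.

The intervention breaks the incoming arrows to L: L := M^2 + D no longer applies, and L = -2.
M = -D - 1  [with D=1]  = -2
N = -3*L + 3*M - 5  [with L=-2, M=-2]  = -5

-5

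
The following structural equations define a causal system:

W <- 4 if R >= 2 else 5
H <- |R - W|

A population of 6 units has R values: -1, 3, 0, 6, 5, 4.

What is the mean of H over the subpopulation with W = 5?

5.5

E[H|W=5] averages over only the 2 units with W=5 (R = -1, 0): H = 6, 5, mean 5.5.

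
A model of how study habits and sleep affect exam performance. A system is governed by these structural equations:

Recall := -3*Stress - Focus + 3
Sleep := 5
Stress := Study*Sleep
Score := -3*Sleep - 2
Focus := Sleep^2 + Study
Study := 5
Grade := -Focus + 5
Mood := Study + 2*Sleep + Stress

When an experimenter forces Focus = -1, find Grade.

do(Focus=-1) replaces the equation Focus := Sleep^2 + Study with the constant Focus = -1.
Grade = -Focus + 5  [with Focus=-1]  = 6

6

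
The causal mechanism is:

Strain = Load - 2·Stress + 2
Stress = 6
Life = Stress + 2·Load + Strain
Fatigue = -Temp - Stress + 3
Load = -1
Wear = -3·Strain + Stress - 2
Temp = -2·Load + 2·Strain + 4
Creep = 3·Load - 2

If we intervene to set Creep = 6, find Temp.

-16

The intervention breaks the incoming arrows to Creep: Creep = 3·Load - 2 no longer applies, and Creep = 6.
Since Temp is not a descendant of the intervened variable, it is unaffected.
Strain = Load - 2·Stress + 2  [with Load=-1, Stress=6]  = -11
Temp = -2·Load + 2·Strain + 4  [with Load=-1, Strain=-11]  = -16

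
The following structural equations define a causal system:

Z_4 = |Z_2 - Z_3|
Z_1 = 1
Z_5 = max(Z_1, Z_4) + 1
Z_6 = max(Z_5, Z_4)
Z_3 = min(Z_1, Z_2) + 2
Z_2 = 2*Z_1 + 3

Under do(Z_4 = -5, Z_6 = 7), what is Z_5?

2

Setting Z_4 = -5, Z_6 = 7 by intervention discards those variables' equations.
Z_5 = max(Z_1, Z_4) + 1  [with Z_1=1, Z_4=-5]  = 2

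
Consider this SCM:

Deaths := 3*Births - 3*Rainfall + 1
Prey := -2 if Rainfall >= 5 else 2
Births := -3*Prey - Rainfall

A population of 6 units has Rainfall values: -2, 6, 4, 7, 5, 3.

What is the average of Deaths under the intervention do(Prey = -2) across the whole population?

Under do(Prey=-2), Prey's equation is replaced by Prey=-2 for every unit. Per-unit Deaths: 31, -17, -5, -23, -11, 1. Mean = -4.

-4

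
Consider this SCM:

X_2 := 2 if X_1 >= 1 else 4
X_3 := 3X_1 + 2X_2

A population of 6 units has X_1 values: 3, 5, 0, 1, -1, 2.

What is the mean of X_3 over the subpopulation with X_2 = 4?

Observing X_2=4 restricts to units where X_2's equation naturally yields 4: X_1 ∈ {0, -1}. In that subpopulation X_3 = 8, 5, mean 6.5.

6.5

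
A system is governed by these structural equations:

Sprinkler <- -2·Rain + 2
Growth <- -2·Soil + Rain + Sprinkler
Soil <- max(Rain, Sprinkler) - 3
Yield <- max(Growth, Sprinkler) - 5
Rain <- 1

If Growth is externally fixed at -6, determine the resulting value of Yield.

-5

Intervening sets Growth = -6 and removes its equation (Growth <- -2·Soil + Rain + Sprinkler).
Sprinkler = -2·Rain + 2  [with Rain=1]  = 0
Yield = max(Growth, Sprinkler) - 5  [with Growth=-6, Sprinkler=0]  = -5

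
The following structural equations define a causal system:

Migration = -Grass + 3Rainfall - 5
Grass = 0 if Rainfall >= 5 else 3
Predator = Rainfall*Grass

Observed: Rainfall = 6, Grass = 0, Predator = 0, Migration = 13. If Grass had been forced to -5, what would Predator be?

-30

The intervention breaks the incoming arrows to Grass: Grass = 0 if Rainfall >= 5 else 3 no longer applies, and Grass = -5.
Predator = Rainfall*Grass  [with Rainfall=6, Grass=-5]  = -30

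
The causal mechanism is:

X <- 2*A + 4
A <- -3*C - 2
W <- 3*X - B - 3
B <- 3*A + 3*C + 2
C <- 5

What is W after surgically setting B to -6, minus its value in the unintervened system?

Intervening sets B = -6 and removes its equation (B <- 3*A + 3*C + 2).
A = -3*C - 2  [with C=5]  = -17
X = 2*A + 4  [with A=-17]  = -30
W = 3*X - B - 3  [with X=-30, B=-6]  = -87
Without intervention: A = -3*C - 2  [with C=5]  = -17; X = 2*A + 4  [with A=-17]  = -30; B = 3*A + 3*C + 2  [with A=-17, C=5]  = -34; W = 3*X - B - 3  [with X=-30, B=-34]  = -59.
Change = -87 − (-59) = -28.

-28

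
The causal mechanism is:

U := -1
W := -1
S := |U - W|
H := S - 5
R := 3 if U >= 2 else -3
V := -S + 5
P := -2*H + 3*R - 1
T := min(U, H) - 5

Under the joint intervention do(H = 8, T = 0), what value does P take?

Setting H = 8, T = 0 by intervention discards those variables' equations.
R = 3 if U >= 2 else -3  [with U=-1]  = -3
P = -2*H + 3*R - 1  [with H=8, R=-3]  = -26

-26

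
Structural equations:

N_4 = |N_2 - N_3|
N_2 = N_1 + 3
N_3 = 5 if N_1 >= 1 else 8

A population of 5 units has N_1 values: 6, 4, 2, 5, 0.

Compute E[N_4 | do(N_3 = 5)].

2.2

do(N_3=5) breaks N_3's dependence on N_1. With N_3=5 fixed, N_4 across the units is 4, 2, 0, 3, 2, mean 2.2.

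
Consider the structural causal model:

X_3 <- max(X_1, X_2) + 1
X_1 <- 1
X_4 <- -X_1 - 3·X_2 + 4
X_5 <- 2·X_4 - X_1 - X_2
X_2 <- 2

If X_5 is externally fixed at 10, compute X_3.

do(X_5=10) replaces the equation X_5 <- 2·X_4 - X_1 - X_2 with the constant X_5 = 10.
X_3 is not downstream of the intervention, so its value is determined by the original equations.
X_3 = max(X_1, X_2) + 1  [with X_1=1, X_2=2]  = 3

3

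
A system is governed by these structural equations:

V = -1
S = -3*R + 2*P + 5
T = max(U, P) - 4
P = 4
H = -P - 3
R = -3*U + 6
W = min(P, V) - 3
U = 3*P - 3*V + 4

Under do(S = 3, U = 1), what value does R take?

3

Under do(S = 3, U = 1), each intervened variable's structural equation is replaced by its fixed value.
R = -3*U + 6  [with U=1]  = 3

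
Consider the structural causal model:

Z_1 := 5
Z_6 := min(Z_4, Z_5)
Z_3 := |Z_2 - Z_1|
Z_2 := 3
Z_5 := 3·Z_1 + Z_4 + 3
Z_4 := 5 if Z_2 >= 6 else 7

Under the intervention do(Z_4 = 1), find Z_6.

Under do(Z_4=1), the mechanism Z_4 := 5 if Z_2 >= 6 else 7 is discarded; Z_4 is fixed at 1.
Z_5 = 3·Z_1 + Z_4 + 3  [with Z_1=5, Z_4=1]  = 19
Z_6 = min(Z_4, Z_5)  [with Z_4=1, Z_5=19]  = 1

1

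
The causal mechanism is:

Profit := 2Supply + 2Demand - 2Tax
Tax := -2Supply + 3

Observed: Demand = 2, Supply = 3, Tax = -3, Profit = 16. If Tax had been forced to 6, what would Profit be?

-2

The intervention breaks the incoming arrows to Tax: Tax := -2Supply + 3 no longer applies, and Tax = 6.
Profit = 2Supply + 2Demand - 2Tax  [with Supply=3, Demand=2, Tax=6]  = -2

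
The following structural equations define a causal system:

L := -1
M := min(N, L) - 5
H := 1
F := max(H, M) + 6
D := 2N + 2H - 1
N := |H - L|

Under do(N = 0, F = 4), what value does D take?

1

The joint intervention fixes N = 0, F = 4, removing each variable's own equation.
D = 2N + 2H - 1  [with N=0, H=1]  = 1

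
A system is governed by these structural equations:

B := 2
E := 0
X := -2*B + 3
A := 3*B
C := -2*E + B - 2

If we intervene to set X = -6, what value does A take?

6

Intervening sets X = -6 and removes its equation (X := -2*B + 3).
No directed path runs from X to A, so A keeps its natural value.
A = 3*B  [with B=2]  = 6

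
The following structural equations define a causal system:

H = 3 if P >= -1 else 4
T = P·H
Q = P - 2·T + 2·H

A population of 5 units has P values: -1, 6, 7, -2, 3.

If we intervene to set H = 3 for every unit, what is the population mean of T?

Every unit gets H=3 under the intervention. T values become -3, 18, 21, -6, 9; E[T|do(H=3)] = 7.8.

7.8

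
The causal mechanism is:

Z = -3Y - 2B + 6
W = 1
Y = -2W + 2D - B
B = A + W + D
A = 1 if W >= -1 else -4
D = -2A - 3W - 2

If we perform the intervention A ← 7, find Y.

do(A=7) replaces the equation A = 1 if W >= -1 else -4 with the constant A = 7.
D = -2A - 3W - 2  [with A=7, W=1]  = -19
B = A + W + D  [with A=7, W=1, D=-19]  = -11
Y = -2W + 2D - B  [with W=1, D=-19, B=-11]  = -29

-29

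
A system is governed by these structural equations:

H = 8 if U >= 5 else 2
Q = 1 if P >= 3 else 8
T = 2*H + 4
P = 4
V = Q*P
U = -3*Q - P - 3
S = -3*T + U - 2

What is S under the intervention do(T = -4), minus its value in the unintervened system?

Under do(T=-4), the mechanism T = 2*H + 4 is discarded; T is fixed at -4.
Q = 1 if P >= 3 else 8  [with P=4]  = 1
U = -3*Q - P - 3  [with Q=1, P=4]  = -10
S = -3*T + U - 2  [with T=-4, U=-10]  = 0
Without intervention: Q = 1 if P >= 3 else 8  [with P=4]  = 1; U = -3*Q - P - 3  [with Q=1, P=4]  = -10; H = 8 if U >= 5 else 2  [with U=-10]  = 2; T = 2*H + 4  [with H=2]  = 8; S = -3*T + U - 2  [with T=8, U=-10]  = -36.
Change = 0 − (-36) = 36.

36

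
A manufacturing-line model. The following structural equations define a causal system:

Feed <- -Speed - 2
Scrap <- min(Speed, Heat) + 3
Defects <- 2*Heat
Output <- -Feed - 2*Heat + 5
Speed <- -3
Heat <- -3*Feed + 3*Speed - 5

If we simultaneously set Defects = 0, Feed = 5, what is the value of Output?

The joint intervention fixes Defects = 0, Feed = 5, removing each variable's own equation.
Heat = -3*Feed + 3*Speed - 5  [with Feed=5, Speed=-3]  = -29
Output = -Feed - 2*Heat + 5  [with Feed=5, Heat=-29]  = 58

58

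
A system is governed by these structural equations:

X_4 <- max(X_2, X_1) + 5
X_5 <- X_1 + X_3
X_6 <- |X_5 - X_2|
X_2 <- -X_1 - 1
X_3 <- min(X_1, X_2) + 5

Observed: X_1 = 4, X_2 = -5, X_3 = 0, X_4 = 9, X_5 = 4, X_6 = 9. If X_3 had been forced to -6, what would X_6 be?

The intervention breaks the incoming arrows to X_3: X_3 <- min(X_1, X_2) + 5 no longer applies, and X_3 = -6.
X_2 = -X_1 - 1  [with X_1=4]  = -5
X_5 = X_1 + X_3  [with X_1=4, X_3=-6]  = -2
X_6 = |X_5 - X_2|  [with X_5=-2, X_2=-5]  = 3

3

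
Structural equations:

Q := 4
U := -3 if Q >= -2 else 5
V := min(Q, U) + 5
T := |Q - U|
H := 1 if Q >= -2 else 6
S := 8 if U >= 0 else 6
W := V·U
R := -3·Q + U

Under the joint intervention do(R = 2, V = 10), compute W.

-30

Under do(R = 2, V = 10), each intervened variable's structural equation is replaced by its fixed value.
U = -3 if Q >= -2 else 5  [with Q=4]  = -3
W = V·U  [with V=10, U=-3]  = -30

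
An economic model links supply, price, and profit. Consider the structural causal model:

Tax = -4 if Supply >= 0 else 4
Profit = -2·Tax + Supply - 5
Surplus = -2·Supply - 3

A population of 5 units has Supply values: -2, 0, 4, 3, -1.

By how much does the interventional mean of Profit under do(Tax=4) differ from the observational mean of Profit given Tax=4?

2.3

do(Tax=4) breaks Tax's dependence on Supply. With Tax=4 fixed, Profit across the units is -15, -13, -9, -10, -14, mean -12.2.
Conditioning on Tax=4 selects the 2 unit(s) with Supply ∈ {-2, -1}. Their Profit values: -15, -14. Mean = -14.5.
Difference = -12.2 − (-14.5) = 2.3.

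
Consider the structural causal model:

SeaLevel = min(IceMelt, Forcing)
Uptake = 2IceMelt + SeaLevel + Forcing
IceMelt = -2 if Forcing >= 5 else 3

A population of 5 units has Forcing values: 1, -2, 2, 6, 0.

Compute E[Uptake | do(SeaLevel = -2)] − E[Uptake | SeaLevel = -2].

2.4

The intervention sets SeaLevel=-2 in all 5 units regardless of Forcing. Recomputing Uptake per unit gives 5, 2, 6, 0, 4; average 3.4.
Observing SeaLevel=-2 restricts to units where SeaLevel's equation naturally yields -2: Forcing ∈ {-2, 6}. In that subpopulation Uptake = 2, 0, mean 1.
Difference = 3.4 − 1 = 2.4.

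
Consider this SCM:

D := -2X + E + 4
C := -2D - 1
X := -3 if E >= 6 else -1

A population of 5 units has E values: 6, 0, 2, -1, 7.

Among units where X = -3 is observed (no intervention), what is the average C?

-34

E[C|X=-3] averages over only the 2 units with X=-3 (E = 6, 7): C = -33, -35, mean -34.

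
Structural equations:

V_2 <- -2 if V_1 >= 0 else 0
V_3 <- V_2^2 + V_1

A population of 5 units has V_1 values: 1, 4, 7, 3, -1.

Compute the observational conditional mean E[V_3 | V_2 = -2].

7.75

Conditioning on V_2=-2 selects the 4 unit(s) with V_1 ∈ {1, 4, 7, 3}. Their V_3 values: 5, 8, 11, 7. Mean = 7.75.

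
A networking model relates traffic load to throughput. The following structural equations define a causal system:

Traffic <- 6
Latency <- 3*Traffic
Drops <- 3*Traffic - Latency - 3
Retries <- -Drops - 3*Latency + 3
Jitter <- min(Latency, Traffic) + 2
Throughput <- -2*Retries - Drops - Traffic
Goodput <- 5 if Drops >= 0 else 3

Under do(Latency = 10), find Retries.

Under do(Latency=10), the mechanism Latency <- 3*Traffic is discarded; Latency is fixed at 10.
Drops = 3*Traffic - Latency - 3  [with Traffic=6, Latency=10]  = 5
Retries = -Drops - 3*Latency + 3  [with Drops=5, Latency=10]  = -32

-32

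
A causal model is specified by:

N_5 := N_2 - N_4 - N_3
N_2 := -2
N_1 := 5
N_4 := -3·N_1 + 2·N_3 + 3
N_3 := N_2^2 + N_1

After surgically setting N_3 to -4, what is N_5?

22

do(N_3=-4) replaces the equation N_3 := N_2^2 + N_1 with the constant N_3 = -4.
N_4 = -3·N_1 + 2·N_3 + 3  [with N_1=5, N_3=-4]  = -20
N_5 = N_2 - N_4 - N_3  [with N_2=-2, N_4=-20, N_3=-4]  = 22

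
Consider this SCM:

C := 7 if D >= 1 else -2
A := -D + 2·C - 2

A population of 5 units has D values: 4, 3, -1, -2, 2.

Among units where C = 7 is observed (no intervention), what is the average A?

9

E[A|C=7] averages over only the 3 units with C=7 (D = 4, 3, 2): A = 8, 9, 10, mean 9.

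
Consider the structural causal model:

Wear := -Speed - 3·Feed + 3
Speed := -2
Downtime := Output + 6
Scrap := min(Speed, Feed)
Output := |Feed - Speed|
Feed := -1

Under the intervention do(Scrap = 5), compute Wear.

Under do(Scrap=5), the mechanism Scrap := min(Speed, Feed) is discarded; Scrap is fixed at 5.
Since Wear is not a descendant of the intervened variable, it is unaffected.
Wear = -Speed - 3·Feed + 3  [with Speed=-2, Feed=-1]  = 8

8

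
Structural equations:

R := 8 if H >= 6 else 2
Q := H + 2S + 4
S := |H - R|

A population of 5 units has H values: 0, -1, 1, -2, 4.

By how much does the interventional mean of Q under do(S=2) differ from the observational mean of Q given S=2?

-1.6

The intervention sets S=2 in all 5 units regardless of H. Recomputing Q per unit gives 8, 7, 9, 6, 12; average 8.4.
Conditioning on S=2 selects the 2 unit(s) with H ∈ {0, 4}. Their Q values: 8, 12. Mean = 10.
Difference = 8.4 − 10 = -1.6.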